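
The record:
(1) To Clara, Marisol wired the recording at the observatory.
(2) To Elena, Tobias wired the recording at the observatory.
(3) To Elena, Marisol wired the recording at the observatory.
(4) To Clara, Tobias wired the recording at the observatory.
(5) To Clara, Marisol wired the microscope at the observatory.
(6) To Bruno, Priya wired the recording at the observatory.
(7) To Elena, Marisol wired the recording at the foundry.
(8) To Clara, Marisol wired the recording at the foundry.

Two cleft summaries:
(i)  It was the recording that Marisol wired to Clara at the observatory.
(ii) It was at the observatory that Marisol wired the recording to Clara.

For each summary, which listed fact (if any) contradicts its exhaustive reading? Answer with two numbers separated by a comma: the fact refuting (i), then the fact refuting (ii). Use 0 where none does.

(i): focus "the recording". Looking for agent = Marisol, recipient = Clara, setting = at the observatory with some other thing — fact (5) has the microscope there. Refuted.
(ii): focus "at the observatory". Looking for agent = Marisol, thing = the recording, recipient = Clara with some other setting — fact (8) has at the foundry there. Refuted.

5, 8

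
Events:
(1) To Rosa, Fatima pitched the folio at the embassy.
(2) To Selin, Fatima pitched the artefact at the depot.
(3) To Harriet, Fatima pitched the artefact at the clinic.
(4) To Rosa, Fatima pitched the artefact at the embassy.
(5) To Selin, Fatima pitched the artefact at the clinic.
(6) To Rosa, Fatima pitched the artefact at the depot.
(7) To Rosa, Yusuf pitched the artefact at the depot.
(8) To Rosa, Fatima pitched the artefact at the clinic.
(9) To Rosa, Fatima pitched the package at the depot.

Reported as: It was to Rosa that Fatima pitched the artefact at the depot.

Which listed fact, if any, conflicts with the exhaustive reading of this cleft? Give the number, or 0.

2

The cleft puts "Rosa" in focus and presupposes the open proposition with Fatima as agent and the artefact as thing and at the depot as setting.
Exhaustivity: Rosa is the only recipient satisfying that background.
But fact (2) also has Fatima as agent and the artefact as thing and at the depot as setting, with recipient = Selin — so the exhaustive reading fails.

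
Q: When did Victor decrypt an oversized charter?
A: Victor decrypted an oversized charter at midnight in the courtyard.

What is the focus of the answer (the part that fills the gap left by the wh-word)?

at midnight

The wh-word "when" asks about the time.
In the answer, "Victor" and "an oversized charter" are given — repeated from the question.
"in the courtyard" is also new, but it specifies the location, which is not what the question asks about — so it is not the focus.
The constituent filling the time gap is "at midnight"; that is the focus.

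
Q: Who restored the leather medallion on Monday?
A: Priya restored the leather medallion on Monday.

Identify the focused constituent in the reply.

The wh-word "who" asks about the subject (agent).
In the answer, "the leather medallion" and "on Monday" are given — repeated from the question.
The constituent filling the subject (agent) gap is "Priya"; that is the focus and would carry nuclear stress.

Priya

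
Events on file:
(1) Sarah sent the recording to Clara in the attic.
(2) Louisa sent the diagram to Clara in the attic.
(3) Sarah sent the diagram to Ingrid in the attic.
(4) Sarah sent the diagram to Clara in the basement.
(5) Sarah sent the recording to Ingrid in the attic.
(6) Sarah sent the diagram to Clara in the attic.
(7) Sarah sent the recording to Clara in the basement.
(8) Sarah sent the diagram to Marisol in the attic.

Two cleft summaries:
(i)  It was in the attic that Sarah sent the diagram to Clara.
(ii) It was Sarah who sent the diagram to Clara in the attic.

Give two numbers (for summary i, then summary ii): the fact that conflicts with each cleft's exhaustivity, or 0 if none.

Summary (i) focuses "in the attic" (the setting); background agent = Sarah, thing = the diagram, recipient = Clara. Fact (4) matches that background with setting = in the basement — refutes (i).
Summary (ii) focuses "Sarah" (the agent); background thing = the diagram, recipient = Clara, setting = in the attic. Fact (2) matches that background with agent = Louisa — refutes (ii).

4, 2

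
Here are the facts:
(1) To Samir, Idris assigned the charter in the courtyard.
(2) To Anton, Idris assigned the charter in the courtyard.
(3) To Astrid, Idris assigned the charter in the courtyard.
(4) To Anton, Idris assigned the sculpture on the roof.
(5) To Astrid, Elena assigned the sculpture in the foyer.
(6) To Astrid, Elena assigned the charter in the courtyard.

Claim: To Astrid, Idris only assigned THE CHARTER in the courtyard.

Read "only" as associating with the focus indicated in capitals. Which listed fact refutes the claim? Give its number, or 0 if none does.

The capitals mark "the charter" as focus. So "only" rules out other things, with the rest (agent = Idris, recipient = Astrid, setting = in the courtyard) as background.
Every other fact changes something in the background, not just the thing. Nothing refutes the claim.

0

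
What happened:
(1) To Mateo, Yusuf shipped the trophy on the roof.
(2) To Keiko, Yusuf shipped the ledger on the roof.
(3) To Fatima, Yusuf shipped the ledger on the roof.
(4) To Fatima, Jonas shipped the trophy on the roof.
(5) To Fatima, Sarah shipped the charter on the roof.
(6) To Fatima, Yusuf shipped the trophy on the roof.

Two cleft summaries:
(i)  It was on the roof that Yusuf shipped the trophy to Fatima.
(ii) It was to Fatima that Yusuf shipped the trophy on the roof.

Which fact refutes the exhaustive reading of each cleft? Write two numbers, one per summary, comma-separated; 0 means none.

0, 1

Summary (i) focuses "on the roof" (the setting); background same agent, thing, recipient (Yusuf / the trophy / Fatima). No fact matches that background with a different setting, so 0.
Summary (ii) focuses "Fatima" (the recipient); background same agent, thing, setting (Yusuf / the trophy / on the roof). Fact (1) matches that background with recipient = Mateo — refutes (ii).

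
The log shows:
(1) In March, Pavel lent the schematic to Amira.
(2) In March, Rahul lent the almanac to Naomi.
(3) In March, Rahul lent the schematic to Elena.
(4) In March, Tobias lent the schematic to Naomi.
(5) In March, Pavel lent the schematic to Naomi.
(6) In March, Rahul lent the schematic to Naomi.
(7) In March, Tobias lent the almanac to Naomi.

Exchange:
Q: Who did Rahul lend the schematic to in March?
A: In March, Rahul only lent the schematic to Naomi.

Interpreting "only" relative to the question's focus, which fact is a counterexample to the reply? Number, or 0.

3

The question "Who did ... to ...?" targets the recipient, so in the reply the focus falls on "Naomi".
"Only" then excludes alternative recipients while the background — same agent, thing, setting (Rahul / the schematic / in March) — is held fixed.
Fact (3) keeps same agent, thing, setting (Rahul / the schematic / in March) but has recipient = Elena; that refutes the reply.
(Fact (2) would refute a reading with focus on the thing — but that is not what the question asks.)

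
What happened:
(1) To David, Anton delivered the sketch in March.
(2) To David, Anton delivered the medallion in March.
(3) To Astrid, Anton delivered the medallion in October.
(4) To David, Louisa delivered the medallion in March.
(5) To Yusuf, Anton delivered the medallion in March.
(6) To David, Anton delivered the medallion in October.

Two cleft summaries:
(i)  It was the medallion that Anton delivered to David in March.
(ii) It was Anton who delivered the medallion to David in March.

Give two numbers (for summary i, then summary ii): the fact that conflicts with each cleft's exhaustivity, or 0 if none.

(i): focus "the medallion". Looking for Anton as agent and David as recipient and in March as setting with some other thing — fact (1) has the sketch there. Refuted.
(ii): focus "Anton". Looking for the medallion as thing and David as recipient and in March as setting with some other agent — fact (4) has Louisa there. Refuted.

1, 4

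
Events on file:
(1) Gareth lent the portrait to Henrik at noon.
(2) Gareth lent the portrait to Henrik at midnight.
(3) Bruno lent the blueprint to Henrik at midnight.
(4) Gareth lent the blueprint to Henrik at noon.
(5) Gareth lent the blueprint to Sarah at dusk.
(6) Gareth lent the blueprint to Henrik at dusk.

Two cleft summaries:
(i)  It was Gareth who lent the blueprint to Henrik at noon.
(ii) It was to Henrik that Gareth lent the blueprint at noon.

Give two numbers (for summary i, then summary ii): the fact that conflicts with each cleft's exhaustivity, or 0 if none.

0, 0

(i): focus "Gareth". No fact shares same thing, recipient, setting (the blueprint / Henrik / at noon) with a different agent. 0.
(ii): focus "Henrik". No fact shares same agent, thing, setting (Gareth / the blueprint / at noon) with a different recipient. 0.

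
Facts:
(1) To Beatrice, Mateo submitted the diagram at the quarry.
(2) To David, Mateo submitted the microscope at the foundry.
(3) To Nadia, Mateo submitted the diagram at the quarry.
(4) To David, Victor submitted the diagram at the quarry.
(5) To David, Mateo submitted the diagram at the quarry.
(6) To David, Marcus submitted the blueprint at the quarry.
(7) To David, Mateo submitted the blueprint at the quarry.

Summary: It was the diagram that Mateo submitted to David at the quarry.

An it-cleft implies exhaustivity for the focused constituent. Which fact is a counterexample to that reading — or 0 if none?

The cleft puts "the diagram" in focus and presupposes the open proposition with Mateo as agent and David as recipient and at the quarry as setting.
The exhaustive reading says no other thing fits that background.
Fact (7) shares the background but with thing = the blueprint; exhaustivity is violated.

7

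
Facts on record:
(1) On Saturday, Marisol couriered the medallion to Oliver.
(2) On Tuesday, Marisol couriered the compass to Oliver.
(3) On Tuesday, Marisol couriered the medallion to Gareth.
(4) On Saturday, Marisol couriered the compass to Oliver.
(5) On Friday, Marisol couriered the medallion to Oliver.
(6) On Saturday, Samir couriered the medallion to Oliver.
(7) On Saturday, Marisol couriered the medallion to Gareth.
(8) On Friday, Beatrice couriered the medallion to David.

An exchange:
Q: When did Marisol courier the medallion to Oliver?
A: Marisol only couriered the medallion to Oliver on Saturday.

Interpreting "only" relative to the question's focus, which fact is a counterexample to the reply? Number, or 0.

5

The question "When did ...?" targets the setting, so in the reply the focus falls on "on Saturday".
"Only" then excludes alternative settings while the background — Marisol as agent and the medallion as thing and Oliver as recipient — is held fixed.
Fact (5) shares the background with a different setting (on Friday) — counterexample.
(Fact (7) would refute a reading with focus on the recipient — but that is not what the question asks.)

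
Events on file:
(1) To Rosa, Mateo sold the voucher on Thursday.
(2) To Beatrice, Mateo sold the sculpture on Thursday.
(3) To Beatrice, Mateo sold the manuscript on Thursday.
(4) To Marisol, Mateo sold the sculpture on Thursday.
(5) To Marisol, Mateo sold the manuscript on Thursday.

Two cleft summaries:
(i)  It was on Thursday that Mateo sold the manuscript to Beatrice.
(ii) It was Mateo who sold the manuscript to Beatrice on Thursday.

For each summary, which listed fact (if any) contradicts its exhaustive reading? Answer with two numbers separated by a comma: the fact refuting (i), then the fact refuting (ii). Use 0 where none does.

(i): focus "on Thursday". No fact shares same agent, thing, recipient (Mateo / the manuscript / Beatrice) with a different setting. 0.
(ii): focus "Mateo". No fact shares same thing, recipient, setting (the manuscript / Beatrice / on Thursday) with a different agent. 0.

0, 0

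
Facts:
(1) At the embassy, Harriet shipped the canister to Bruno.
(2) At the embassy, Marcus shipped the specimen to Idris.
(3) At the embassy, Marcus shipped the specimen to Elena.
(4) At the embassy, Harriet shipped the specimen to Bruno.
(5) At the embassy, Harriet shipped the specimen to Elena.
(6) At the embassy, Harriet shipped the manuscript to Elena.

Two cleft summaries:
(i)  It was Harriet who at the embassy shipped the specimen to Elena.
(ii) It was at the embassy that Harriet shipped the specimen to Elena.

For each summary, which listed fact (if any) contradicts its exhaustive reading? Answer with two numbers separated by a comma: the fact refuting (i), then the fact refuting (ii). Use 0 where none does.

(i): focus "Harriet". Looking for the specimen as thing and Elena as recipient and at the embassy as setting with some other agent — fact (3) has Marcus there. Refuted.
(ii): focus "at the embassy". No fact shares Harriet as agent and the specimen as thing and Elena as recipient with a different setting. 0.

3, 0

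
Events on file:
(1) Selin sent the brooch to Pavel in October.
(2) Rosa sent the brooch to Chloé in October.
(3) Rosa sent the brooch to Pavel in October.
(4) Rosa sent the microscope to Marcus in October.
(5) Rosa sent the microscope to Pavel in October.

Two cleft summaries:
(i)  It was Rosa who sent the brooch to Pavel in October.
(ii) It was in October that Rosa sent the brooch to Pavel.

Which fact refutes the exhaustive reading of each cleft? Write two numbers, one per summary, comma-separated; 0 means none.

(i): focus "Rosa". Looking for thing = the brooch, recipient = Pavel, setting = in October with some other agent — fact (1) has Selin there. Refuted.
(ii): focus "in October". No fact shares agent = Rosa, thing = the brooch, recipient = Pavel with a different setting. 0.

1, 0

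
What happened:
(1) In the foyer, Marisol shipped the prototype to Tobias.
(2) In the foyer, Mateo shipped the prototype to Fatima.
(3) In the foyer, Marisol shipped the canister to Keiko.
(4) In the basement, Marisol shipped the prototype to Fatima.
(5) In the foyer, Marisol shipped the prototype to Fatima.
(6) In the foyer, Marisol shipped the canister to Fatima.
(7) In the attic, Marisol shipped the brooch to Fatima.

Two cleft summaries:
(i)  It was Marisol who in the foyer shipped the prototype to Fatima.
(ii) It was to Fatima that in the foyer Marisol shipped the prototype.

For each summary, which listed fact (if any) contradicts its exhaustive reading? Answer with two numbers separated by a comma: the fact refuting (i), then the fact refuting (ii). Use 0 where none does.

(i): focus "Marisol". Looking for the prototype as thing and Fatima as recipient and in the foyer as setting with some other agent — fact (2) has Mateo there. Refuted.
(ii): focus "Fatima". Looking for Marisol as agent and the prototype as thing and in the foyer as setting with some other recipient — fact (1) has Tobias there. Refuted.

2, 1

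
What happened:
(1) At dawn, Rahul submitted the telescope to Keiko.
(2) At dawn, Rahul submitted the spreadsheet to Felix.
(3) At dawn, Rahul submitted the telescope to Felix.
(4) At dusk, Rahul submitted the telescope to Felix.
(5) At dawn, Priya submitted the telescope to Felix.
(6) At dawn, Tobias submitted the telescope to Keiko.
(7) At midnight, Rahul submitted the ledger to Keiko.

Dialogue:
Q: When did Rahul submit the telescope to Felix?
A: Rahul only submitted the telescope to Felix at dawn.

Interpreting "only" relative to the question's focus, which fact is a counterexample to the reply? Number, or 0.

4

Answering "When did ...?" puts focus on the setting — here, "at dawn".
So "only" ranges over settings; the rest (Rahul as agent and the telescope as thing and Felix as recipient) is presupposed.
Fact (4) keeps Rahul as agent and the telescope as thing and Felix as recipient but has setting = at dusk; that refutes the reply.
(Fact (1) would refute a reading with focus on the recipient — but that is not what the question asks.)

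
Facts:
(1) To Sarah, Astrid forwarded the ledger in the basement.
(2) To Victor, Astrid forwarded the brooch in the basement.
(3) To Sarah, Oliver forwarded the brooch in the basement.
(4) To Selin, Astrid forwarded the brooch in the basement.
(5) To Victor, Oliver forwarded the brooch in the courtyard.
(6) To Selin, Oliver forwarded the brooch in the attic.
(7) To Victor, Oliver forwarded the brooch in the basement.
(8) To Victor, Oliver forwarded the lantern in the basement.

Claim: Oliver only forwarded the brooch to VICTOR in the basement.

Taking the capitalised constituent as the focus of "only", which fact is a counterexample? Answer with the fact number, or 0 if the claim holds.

3

Focus (in capitals) is "Victor" — the recipient. "Only" excludes alternative recipients while holding fixed agent = Oliver, thing = the brooch, setting = in the basement.
Fact (3) matches on agent = Oliver, thing = the brooch, setting = in the basement, but has recipient = Sarah instead. That refutes the claim.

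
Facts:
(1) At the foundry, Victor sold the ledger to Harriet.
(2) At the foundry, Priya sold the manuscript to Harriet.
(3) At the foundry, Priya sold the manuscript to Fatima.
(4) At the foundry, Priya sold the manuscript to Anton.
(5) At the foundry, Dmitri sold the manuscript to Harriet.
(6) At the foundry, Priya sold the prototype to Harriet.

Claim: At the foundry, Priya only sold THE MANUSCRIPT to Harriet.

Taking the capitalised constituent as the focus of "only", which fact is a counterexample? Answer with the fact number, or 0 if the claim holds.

The capitals mark "the manuscript" as focus. So "only" rules out other things, with the rest (agent = Priya, recipient = Harriet, setting = at the foundry) as background.
Fact (6) shares the background but differs in thing (the prototype) — a counterexample.

6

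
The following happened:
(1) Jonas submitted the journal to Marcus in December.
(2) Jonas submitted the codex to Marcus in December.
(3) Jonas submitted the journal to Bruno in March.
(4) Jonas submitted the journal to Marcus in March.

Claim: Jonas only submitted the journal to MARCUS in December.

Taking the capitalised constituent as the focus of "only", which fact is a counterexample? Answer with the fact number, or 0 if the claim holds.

Focus (in capitals) is "Marcus" — the recipient. "Only" excludes alternative recipients while holding fixed same agent, thing, setting (Jonas / the journal / in December).
Every other fact changes something in the background, not just the recipient. Nothing refutes the claim.

0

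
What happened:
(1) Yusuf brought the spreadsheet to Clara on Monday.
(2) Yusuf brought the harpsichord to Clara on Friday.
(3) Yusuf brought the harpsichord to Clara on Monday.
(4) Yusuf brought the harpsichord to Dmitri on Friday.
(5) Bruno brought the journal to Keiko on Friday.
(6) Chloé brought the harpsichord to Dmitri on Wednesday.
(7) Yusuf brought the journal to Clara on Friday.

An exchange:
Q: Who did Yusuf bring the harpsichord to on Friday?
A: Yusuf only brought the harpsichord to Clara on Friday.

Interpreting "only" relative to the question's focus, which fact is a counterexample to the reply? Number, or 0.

4

Answering "Who did ... to ...?" puts focus on the recipient — here, "Clara".
So "only" ranges over recipients; the rest (agent = Yusuf, thing = the harpsichord, setting = on Friday) is presupposed.
Fact (4) shares the background with a different recipient (Dmitri) — counterexample.
(Fact (3) would refute a reading with focus on the setting — but that is not what the question asks.)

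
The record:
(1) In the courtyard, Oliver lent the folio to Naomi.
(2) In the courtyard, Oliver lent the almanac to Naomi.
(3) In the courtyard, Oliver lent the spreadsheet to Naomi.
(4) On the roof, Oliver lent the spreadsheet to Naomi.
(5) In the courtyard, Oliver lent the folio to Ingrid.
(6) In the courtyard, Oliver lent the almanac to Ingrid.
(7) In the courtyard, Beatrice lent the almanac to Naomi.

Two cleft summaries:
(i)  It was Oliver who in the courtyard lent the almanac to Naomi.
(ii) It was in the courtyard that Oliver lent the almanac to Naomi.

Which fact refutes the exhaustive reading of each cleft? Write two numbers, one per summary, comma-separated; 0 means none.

7, 0

Summary (i) focuses "Oliver" (the agent); background the almanac as thing and Naomi as recipient and in the courtyard as setting. Fact (7) matches that background with agent = Beatrice — refutes (i).
Summary (ii) focuses "in the courtyard" (the setting); background Oliver as agent and the almanac as thing and Naomi as recipient. No fact matches that background with a different setting, so 0.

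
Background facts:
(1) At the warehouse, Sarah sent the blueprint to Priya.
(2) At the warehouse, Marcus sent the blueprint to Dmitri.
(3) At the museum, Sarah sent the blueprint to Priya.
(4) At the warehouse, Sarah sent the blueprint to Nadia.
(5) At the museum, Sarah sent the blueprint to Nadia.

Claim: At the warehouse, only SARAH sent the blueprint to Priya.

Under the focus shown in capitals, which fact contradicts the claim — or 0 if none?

Focus (in capitals) is "Sarah" — the agent. "Only" excludes alternative agents while holding fixed thing = the blueprint, recipient = Priya, setting = at the warehouse.
No fact matches thing = the blueprint, recipient = Priya, setting = at the warehouse with a different agent — every other fact differs on at least one backgrounded slot. So no fact refutes it.

0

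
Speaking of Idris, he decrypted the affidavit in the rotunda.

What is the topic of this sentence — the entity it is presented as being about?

The construction explicitly marks "Idris" as what the sentence is about — the topic.
The remainder of the clause is the comment (what is said about the topic).

Idris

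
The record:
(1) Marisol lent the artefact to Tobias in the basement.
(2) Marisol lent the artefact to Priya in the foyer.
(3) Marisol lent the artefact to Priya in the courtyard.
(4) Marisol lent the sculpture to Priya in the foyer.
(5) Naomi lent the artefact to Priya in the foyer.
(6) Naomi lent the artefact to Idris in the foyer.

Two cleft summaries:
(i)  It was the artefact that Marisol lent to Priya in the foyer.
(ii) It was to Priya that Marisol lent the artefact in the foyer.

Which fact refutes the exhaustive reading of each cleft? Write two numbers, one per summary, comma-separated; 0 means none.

Summary (i) focuses "the artefact" (the thing); background same agent, recipient, setting (Marisol / Priya / in the foyer). Fact (4) matches that background with thing = the sculpture — refutes (i).
Summary (ii) focuses "Priya" (the recipient); background same agent, thing, setting (Marisol / the artefact / in the foyer). No fact matches that background with a different recipient, so 0.

4, 0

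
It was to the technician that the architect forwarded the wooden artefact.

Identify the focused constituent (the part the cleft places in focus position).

In an it-cleft "It was X that/who ...", the clefted constituent X is the focus; the that/who-clause expresses the presupposed open proposition.
Here the focus is "to the technician". The backgrounded (presupposed) material includes "the architect" and "the wooden artefact".

to the technician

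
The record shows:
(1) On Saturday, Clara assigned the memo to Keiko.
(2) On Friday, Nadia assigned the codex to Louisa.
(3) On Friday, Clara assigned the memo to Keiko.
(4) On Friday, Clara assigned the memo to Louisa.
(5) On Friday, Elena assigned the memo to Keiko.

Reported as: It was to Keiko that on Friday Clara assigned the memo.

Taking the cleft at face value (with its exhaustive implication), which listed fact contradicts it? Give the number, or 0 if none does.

The cleft puts "Keiko" in focus and presupposes the open proposition with same agent, thing, setting (Clara / the memo / on Friday).
The exhaustive reading says no other recipient fits that background.
Fact (4) shares the background but with recipient = Louisa; exhaustivity is violated.

4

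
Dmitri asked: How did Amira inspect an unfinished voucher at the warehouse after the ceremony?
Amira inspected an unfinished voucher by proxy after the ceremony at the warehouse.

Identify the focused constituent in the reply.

by proxy

The wh-word "how" asks about the manner.
In the answer, "Amira", "an unfinished voucher", "at the warehouse" and "after the ceremony" are given — repeated from the question.
The constituent filling the manner gap is "by proxy"; that is the focus and would carry nuclear stress.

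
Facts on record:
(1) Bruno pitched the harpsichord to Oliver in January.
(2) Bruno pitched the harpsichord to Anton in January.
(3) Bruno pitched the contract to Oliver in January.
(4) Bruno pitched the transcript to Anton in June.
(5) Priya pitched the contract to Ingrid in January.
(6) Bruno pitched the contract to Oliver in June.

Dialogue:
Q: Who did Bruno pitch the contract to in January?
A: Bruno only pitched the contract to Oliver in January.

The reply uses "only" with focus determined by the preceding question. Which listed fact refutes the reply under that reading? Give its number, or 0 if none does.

Answering "Who did ... to ...?" puts focus on the recipient — here, "Oliver".
So "only" ranges over recipients; the rest (Bruno as agent and the contract as thing and in January as setting) is presupposed.
No listed fact shares that background with another recipient. Nothing contradicts the reply.
(Fact (1) would refute a reading with focus on the thing — but that is not what the question asks.)

0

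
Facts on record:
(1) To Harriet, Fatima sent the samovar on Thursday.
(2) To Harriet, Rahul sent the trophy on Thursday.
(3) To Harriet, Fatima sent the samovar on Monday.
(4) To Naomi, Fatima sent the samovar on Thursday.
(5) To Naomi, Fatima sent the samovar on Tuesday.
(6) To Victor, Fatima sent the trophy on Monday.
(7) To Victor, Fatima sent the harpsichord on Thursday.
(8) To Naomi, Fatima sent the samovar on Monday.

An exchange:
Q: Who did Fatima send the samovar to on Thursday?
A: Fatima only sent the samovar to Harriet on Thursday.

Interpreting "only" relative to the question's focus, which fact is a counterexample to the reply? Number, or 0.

4

The question "Who did ... to ...?" targets the recipient, so in the reply the focus falls on "Harriet".
So "only" ranges over recipients; the rest (agent = Fatima, thing = the samovar, setting = on Thursday) is presupposed.
Fact (4) shares the background with a different recipient (Naomi) — counterexample.
(Fact (3) would refute a reading with focus on the setting — but that is not what the question asks.)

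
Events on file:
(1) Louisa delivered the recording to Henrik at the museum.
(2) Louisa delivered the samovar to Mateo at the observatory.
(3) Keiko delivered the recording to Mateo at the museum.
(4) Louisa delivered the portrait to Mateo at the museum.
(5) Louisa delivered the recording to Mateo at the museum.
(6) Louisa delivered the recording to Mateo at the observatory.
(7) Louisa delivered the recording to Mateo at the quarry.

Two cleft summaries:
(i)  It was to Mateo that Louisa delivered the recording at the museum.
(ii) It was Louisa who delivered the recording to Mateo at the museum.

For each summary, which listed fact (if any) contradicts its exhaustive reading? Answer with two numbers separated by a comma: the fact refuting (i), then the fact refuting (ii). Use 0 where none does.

Summary (i) focuses "Mateo" (the recipient); background agent = Louisa, thing = the recording, setting = at the museum. Fact (1) matches that background with recipient = Henrik — refutes (i).
Summary (ii) focuses "Louisa" (the agent); background thing = the recording, recipient = Mateo, setting = at the museum. Fact (3) matches that background with agent = Keiko — refutes (ii).

1, 3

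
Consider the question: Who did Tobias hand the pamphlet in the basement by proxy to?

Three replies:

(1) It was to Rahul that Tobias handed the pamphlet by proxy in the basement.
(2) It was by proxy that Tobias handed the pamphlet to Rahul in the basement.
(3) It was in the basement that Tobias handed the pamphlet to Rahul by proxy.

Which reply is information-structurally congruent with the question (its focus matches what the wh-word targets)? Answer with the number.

The question word "who" targets the recipient.
Option (1) clefts "to Rahul" — that matches what the question asks about.
Option (2) clefts "by proxy" — the manner, not what was asked.
Option (3) clefts "in the basement" — the location, not what was asked.
So the congruent reply is (1).

1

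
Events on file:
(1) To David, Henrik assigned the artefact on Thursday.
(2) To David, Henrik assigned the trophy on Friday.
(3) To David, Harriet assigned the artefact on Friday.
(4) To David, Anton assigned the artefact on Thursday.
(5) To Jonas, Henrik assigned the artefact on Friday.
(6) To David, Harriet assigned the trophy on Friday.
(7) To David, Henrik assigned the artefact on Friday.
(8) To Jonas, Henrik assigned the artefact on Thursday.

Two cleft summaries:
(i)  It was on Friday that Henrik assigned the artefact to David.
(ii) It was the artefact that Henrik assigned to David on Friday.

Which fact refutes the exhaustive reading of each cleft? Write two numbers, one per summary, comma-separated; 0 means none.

1, 2

(i): focus "on Friday". Looking for agent = Henrik, thing = the artefact, recipient = David with some other setting — fact (1) has on Thursday there. Refuted.
(ii): focus "the artefact". Looking for agent = Henrik, recipient = David, setting = on Friday with some other thing — fact (2) has the trophy there. Refuted.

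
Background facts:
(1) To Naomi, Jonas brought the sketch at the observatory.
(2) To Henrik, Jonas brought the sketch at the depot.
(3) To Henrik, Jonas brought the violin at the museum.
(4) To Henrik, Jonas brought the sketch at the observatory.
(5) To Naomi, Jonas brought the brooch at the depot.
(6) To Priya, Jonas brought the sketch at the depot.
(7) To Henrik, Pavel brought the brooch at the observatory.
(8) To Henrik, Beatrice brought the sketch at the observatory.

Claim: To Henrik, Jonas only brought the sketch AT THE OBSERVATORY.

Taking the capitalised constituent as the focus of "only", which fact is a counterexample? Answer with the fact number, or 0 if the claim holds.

The capitals mark "at the observatory" as focus. So "only" rules out other settings, with the rest (agent = Jonas, thing = the sketch, recipient = Henrik) as background.
Fact (2) matches on agent = Jonas, thing = the sketch, recipient = Henrik, but has setting = at the depot instead. That refutes the claim.

2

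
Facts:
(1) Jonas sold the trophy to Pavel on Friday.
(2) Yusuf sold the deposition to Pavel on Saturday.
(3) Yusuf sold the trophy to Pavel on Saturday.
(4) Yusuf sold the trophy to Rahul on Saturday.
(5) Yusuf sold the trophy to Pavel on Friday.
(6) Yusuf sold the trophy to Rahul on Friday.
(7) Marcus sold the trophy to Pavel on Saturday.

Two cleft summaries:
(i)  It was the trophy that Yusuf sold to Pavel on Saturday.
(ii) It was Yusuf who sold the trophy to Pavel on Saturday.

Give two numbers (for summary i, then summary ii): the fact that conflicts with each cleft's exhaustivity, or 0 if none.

2, 7

Summary (i) focuses "the trophy" (the thing); background Yusuf as agent and Pavel as recipient and on Saturday as setting. Fact (2) matches that background with thing = the deposition — refutes (i).
Summary (ii) focuses "Yusuf" (the agent); background the trophy as thing and Pavel as recipient and on Saturday as setting. Fact (7) matches that background with agent = Marcus — refutes (ii).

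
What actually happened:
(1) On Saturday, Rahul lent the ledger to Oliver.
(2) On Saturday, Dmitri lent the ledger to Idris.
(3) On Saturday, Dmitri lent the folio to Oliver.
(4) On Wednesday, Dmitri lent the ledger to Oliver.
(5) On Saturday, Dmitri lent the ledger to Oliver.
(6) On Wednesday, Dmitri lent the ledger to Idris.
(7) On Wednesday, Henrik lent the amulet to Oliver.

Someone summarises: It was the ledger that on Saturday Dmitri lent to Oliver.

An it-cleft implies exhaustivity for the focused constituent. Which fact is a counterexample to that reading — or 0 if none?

Focus of the cleft: "the ledger" (the thing). Presupposed background: agent = Dmitri, recipient = Oliver, setting = on Saturday.
The exhaustive reading says no other thing fits that background.
Fact (3) shares the background but with thing = the folio; exhaustivity is violated.

3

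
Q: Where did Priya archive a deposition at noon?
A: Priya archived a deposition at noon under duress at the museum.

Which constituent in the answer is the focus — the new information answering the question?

The wh-word "where" asks about the location.
In the answer, "Priya", "a deposition" and "at noon" are given — repeated from the question.
"under duress" is also new, but it specifies the manner, which is not what the question asks about — so it is not the focus.
The constituent filling the location gap is "at the museum"; that is the focus.

at the museum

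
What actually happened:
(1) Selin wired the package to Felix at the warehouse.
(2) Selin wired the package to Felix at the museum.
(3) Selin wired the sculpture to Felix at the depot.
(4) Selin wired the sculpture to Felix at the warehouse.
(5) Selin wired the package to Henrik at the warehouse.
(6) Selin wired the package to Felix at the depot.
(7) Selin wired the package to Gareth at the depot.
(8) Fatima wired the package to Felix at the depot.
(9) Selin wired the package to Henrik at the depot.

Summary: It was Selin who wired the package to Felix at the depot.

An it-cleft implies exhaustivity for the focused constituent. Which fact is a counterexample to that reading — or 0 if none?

8

Focus of the cleft: "Selin" (the agent). Presupposed background: thing = the package, recipient = Felix, setting = at the depot.
Exhaustivity: Selin is the only agent satisfying that background.
Fact (8) shares the background but with agent = Fatima; exhaustivity is violated.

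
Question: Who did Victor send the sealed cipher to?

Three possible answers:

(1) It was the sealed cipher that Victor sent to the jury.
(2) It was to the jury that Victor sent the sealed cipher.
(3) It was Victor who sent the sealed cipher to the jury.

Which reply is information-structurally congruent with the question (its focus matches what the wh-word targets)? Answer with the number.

2

The question word "who" targets the recipient.
Option (1) clefts "the sealed cipher" — the direct object, not what was asked.
Option (2) clefts "to the jury" — that matches what the question asks about.
Option (3) clefts "Victor" — the subject (agent), not what was asked.
So the congruent reply is (2).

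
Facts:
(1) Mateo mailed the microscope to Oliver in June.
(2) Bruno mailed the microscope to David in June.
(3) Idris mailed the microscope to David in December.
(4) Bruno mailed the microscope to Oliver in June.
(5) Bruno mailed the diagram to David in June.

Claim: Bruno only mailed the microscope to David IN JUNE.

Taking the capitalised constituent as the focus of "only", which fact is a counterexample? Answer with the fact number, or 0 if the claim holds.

Focus (in capitals) is "in June" — the setting. "Only" excludes alternative settings while holding fixed Bruno as agent and the microscope as thing and David as recipient.
Every other fact changes something in the background, not just the setting. Nothing refutes the claim.

0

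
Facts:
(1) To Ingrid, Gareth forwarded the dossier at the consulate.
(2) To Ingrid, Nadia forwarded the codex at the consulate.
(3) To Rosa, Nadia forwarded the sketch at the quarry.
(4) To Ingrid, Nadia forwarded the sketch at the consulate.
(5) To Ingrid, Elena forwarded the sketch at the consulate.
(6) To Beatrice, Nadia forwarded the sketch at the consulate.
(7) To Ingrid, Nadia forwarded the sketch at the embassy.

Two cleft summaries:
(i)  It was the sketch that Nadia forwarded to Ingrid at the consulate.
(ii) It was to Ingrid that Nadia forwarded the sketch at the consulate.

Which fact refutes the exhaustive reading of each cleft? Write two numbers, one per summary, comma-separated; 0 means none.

Summary (i) focuses "the sketch" (the thing); background agent = Nadia, recipient = Ingrid, setting = at the consulate. Fact (2) matches that background with thing = the codex — refutes (i).
Summary (ii) focuses "Ingrid" (the recipient); background agent = Nadia, thing = the sketch, setting = at the consulate. Fact (6) matches that background with recipient = Beatrice — refutes (ii).

2, 6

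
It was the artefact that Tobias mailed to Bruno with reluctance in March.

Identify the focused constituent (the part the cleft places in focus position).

In an it-cleft "It was X that/who ...", the clefted constituent X is the focus; the that/who-clause expresses the presupposed open proposition.
Here the focus is "the artefact". The backgrounded (presupposed) material includes "Tobias", "to Bruno", "with reluctance" and "in March".

the artefact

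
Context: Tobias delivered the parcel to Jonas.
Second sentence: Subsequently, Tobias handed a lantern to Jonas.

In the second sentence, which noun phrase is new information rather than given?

"Tobias" and "Jonas" in the second sentence are given — already mentioned in the context.
"a lantern" has no antecedent in the context; it is discourse-new (the indefinite article also signals a new referent).

a lantern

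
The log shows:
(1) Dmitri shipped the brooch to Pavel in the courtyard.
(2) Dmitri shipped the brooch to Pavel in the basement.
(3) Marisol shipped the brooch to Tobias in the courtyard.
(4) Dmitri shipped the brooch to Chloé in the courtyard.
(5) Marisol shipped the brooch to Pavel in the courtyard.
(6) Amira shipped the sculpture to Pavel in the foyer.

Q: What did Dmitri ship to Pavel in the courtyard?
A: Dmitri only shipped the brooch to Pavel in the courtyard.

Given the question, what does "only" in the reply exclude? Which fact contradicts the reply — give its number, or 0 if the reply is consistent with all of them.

Answering "What did ...?" puts focus on the thing — here, "the brooch".
"Only" then excludes alternative things while the background — same agent, recipient, setting (Dmitri / Pavel / in the courtyard) — is held fixed.
No fact keeps same agent, recipient, setting (Dmitri / Pavel / in the courtyard) while changing the thing; every other fact differs on something backgrounded. The reply stands.
(Fact (2) would refute a reading with focus on the setting — but that is not what the question asks.)

0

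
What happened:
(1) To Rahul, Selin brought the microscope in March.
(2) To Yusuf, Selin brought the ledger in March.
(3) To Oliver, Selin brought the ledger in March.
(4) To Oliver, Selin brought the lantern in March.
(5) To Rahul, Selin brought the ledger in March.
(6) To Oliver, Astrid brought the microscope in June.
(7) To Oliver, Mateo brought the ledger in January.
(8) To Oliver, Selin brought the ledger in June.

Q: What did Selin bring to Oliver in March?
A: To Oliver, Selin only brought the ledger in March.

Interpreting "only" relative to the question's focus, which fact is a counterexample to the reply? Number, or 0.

Answering "What did ...?" puts focus on the thing — here, "the ledger".
"Only" then excludes alternative things while the background — agent = Selin, recipient = Oliver, setting = in March — is held fixed.
Fact (4) keeps agent = Selin, recipient = Oliver, setting = in March but has thing = the lantern; that refutes the reply.
(Fact (2) would refute a reading with focus on the recipient — but that is not what the question asks.)

4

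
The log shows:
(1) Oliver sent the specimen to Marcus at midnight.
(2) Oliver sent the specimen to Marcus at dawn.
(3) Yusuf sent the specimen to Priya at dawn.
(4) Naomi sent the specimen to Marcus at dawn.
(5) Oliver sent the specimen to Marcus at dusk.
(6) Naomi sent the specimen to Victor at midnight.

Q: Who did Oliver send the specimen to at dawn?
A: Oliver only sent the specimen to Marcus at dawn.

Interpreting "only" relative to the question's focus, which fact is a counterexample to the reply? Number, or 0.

The question "Who did ... to ...?" targets the recipient, so in the reply the focus falls on "Marcus".
"Only" then excludes alternative recipients while the background — agent = Oliver, thing = the specimen, setting = at dawn — is held fixed.
No fact keeps agent = Oliver, thing = the specimen, setting = at dawn while changing the recipient; every other fact differs on something backgrounded. The reply stands.
(Fact (1) would refute a reading with focus on the setting — but that is not what the question asks.)

0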